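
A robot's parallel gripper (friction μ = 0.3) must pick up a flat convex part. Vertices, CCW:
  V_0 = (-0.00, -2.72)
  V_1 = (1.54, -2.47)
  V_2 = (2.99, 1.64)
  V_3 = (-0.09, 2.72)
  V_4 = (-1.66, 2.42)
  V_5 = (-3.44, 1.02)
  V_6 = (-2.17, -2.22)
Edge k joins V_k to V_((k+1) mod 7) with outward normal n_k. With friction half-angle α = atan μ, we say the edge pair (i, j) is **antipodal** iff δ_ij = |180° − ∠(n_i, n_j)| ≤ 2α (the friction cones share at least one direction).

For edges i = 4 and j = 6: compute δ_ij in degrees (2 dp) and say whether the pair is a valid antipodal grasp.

α = atan 0.3 = 16.70°;  2α = 33.40°
edge 4: e_4 = (-1.78, -1.40);  n_4 = (-0.6182, +0.7860)
edge 6: e_6 = (+2.17, -0.50);  n_6 = (-0.2245, -0.9745)
∠(n_4, n_6) = 128.84°
δ = |180° − 128.84°| = 51.16°
51.16° > 2α = 33.40°  →  invalid

δ = 51.16°, invalid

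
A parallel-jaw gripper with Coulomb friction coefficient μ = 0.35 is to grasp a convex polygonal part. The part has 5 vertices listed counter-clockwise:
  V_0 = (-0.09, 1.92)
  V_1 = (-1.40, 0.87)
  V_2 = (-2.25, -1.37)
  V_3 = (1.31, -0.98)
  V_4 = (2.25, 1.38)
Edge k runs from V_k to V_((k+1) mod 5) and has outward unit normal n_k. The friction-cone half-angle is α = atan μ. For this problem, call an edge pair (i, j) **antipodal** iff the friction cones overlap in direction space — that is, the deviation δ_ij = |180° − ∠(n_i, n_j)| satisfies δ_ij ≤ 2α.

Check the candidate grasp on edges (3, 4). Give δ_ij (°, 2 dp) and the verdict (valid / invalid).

δ = 81.28°, invalid

α = atan 0.35 = 19.29°;  2α = 38.58°
edge 3: e_3 = (+0.94, +2.36);  n_3 = (+0.9290, -0.3700)
edge 4: e_4 = (-2.34, +0.54);  n_4 = (+0.2249, +0.9744)
∠(n_3, n_4) = 98.72°
δ = |180° − 98.72°| = 81.28°
81.28° > 2α = 38.58°  →  invalid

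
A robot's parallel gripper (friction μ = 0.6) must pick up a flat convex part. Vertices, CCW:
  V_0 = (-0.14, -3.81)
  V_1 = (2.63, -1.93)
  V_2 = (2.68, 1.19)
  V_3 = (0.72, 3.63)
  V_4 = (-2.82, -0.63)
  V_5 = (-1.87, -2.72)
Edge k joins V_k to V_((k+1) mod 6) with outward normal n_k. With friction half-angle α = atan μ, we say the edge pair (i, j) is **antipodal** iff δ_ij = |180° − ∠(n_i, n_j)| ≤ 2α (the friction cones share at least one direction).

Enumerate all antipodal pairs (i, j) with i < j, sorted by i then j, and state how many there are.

α = atan 0.6 = 30.96°;  2α = 61.93°
n_0 = (+0.5616, -0.8274)
n_1 = (+0.9999, -0.0160)
n_2 = (+0.7796, +0.6263)
n_3 = (-0.7691, +0.6391)
n_4 = (-0.9104, -0.4138)
n_5 = (-0.5331, -0.8461)
  (0,1): δ = 125.08°  ·
  (0,2): δ = 85.39°  ·
  (0,3): δ = 16.11°  ✓
  (0,4): δ = 80.28°  ·
  (0,5): δ = 113.62°  ·
  (1,2): δ = 140.31°  ·
  (1,3): δ = 38.81°  ✓
  (1,4): δ = 25.36°  ✓
  (1,5): δ = 58.70°  ✓
  (2,3): δ = 78.50°  ·
  (2,4): δ = 14.33°  ✓
  (2,5): δ = 19.01°  ✓
  (3,4): δ = 115.83°  ·
  (3,5): δ = 82.49°  ·
  (4,5): δ = 146.66°  ·
antipodal pairs: 6

count = 6; pairs: (0,3), (1,3), (1,4), (1,5), (2,4), (2,5)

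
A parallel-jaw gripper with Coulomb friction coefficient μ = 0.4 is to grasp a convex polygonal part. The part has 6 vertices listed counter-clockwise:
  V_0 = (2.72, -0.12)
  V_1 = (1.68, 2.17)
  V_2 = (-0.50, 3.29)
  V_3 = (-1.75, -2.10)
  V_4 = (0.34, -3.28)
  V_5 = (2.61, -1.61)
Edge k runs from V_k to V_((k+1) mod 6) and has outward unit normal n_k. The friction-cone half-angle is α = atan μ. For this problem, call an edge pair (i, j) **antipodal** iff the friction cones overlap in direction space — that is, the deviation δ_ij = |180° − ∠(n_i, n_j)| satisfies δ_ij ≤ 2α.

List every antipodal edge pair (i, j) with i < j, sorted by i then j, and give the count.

α = atan 0.4 = 21.80°;  2α = 43.60°
n_0 = (+0.9105, +0.4135)
n_1 = (+0.4570, +0.8895)
n_2 = (-0.9741, +0.2259)
n_3 = (-0.4916, -0.8708)
n_4 = (+0.5926, -0.8055)
n_5 = (+0.9973, -0.0736)
  (0,1): δ = 141.62°  ·
  (0,2): δ = 37.48°  ✓
  (0,3): δ = 36.13°  ✓
  (0,4): δ = 101.92°  ·
  (0,5): δ = 151.35°  ·
  (1,2): δ = 75.86°  ·
  (1,3): δ = 2.26°  ✓
  (1,4): δ = 63.53°  ·
  (1,5): δ = 112.97°  ·
  (2,3): δ = 106.39°  ·
  (2,4): δ = 40.60°  ✓
  (2,5): δ = 8.83°  ✓
  (3,4): δ = 114.21°  ·
  (3,5): δ = 64.77°  ·
  (4,5): δ = 130.56°  ·
antipodal pairs: 5

count = 5; pairs: (0,2), (0,3), (1,3), (2,4), (2,5)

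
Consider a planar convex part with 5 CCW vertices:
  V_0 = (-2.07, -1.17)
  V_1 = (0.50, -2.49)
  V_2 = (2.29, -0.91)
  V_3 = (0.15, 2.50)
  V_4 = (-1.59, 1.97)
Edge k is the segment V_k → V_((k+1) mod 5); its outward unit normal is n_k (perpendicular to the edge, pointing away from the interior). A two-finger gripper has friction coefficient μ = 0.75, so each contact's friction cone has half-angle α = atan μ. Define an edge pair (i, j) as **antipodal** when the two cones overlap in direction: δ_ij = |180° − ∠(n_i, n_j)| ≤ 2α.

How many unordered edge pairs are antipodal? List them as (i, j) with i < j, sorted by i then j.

count = 5; pairs: (0,2), (0,3), (1,3), (1,4), (2,4)

α = atan 0.75 = 36.87°;  2α = 73.74°
n_0 = (-0.4569, -0.8895)
n_1 = (+0.6618, -0.7497)
n_2 = (+0.8470, +0.5316)
n_3 = (-0.2914, +0.9566)
n_4 = (-0.9885, +0.1511)
  (0,1): δ = 111.38°  ·
  (0,2): δ = 30.70°  ✓
  (0,3): δ = 44.13°  ✓
  (0,4): δ = 108.49°  ·
  (1,2): δ = 99.32°  ·
  (1,3): δ = 24.49°  ✓
  (1,4): δ = 39.87°  ✓
  (2,3): δ = 105.17°  ·
  (2,4): δ = 40.80°  ✓
  (3,4): δ = 115.63°  ·
antipodal pairs: 5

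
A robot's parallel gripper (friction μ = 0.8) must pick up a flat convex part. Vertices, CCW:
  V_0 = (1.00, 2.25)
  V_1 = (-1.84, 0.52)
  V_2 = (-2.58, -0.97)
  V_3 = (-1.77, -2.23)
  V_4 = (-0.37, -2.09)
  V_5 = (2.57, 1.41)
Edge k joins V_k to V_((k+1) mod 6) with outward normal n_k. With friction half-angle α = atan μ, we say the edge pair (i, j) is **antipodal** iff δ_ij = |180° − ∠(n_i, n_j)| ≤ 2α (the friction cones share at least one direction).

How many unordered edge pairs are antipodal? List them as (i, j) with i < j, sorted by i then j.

α = atan 0.8 = 38.66°;  2α = 77.32°
n_0 = (-0.5202, +0.8540)
n_1 = (-0.8956, +0.4448)
n_2 = (-0.8412, -0.5408)
n_3 = (+0.0995, -0.9950)
n_4 = (+0.7657, -0.6432)
n_5 = (+0.4718, +0.8817)
  (0,1): δ = 147.76°  ·
  (0,2): δ = 88.61°  ·
  (0,3): δ = 25.64°  ✓
  (0,4): δ = 18.62°  ✓
  (0,5): δ = 120.50°  ·
  (1,2): δ = 120.85°  ·
  (1,3): δ = 57.88°  ✓
  (1,4): δ = 13.62°  ✓
  (1,5): δ = 88.26°  ·
  (2,3): δ = 117.02°  ·
  (2,4): δ = 72.77°  ✓
  (2,5): δ = 29.12°  ✓
  (3,4): δ = 135.74°  ·
  (3,5): δ = 33.86°  ✓
  (4,5): δ = 78.12°  ·
antipodal pairs: 7

count = 7; pairs: (0,3), (0,4), (1,3), (1,4), (2,4), (2,5), (3,5)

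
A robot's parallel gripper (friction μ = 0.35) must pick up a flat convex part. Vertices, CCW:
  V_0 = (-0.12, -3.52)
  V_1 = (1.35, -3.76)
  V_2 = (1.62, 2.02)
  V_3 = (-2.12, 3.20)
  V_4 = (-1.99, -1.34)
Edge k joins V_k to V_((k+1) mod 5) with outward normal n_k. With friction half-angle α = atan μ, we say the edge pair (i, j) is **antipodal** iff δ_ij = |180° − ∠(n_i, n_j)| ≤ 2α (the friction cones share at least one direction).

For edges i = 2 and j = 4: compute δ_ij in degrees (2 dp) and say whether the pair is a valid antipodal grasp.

α = atan 0.35 = 19.29°;  2α = 38.58°
edge 2: e_2 = (-3.74, +1.18);  n_2 = (+0.3009, +0.9537)
edge 4: e_4 = (+1.87, -2.18);  n_4 = (-0.7590, -0.6511)
∠(n_2, n_4) = 148.13°
δ = |180° − 148.13°| = 31.87°
31.87° ≤ 2α = 38.58°  →  valid

δ = 31.87°, valid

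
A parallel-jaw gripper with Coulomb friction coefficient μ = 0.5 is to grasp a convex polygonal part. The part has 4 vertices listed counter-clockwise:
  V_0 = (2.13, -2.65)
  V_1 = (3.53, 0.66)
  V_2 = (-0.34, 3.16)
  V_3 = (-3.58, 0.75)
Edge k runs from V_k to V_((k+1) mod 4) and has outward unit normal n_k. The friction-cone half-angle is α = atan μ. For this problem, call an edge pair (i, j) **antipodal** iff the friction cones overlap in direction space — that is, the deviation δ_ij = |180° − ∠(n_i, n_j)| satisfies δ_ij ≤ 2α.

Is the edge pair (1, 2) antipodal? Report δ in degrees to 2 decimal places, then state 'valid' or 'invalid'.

α = atan 0.5 = 26.57°;  2α = 53.13°
edge 1: e_1 = (-3.87, +2.50);  n_1 = (+0.5426, +0.8400)
edge 2: e_2 = (-3.24, -2.41);  n_2 = (-0.5968, +0.8024)
∠(n_1, n_2) = 69.51°
δ = |180° − 69.51°| = 110.49°
110.49° > 2α = 53.13°  →  invalid

δ = 110.49°, invalid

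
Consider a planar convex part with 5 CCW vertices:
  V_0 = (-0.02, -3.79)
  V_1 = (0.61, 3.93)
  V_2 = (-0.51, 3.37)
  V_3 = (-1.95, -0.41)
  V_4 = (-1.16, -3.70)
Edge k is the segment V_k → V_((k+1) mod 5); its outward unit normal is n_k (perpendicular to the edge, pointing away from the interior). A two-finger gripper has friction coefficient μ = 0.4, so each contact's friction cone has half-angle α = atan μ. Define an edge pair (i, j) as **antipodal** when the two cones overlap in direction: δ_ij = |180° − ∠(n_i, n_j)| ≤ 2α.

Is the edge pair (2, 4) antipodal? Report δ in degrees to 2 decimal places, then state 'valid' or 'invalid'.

δ = 73.66°, invalid

α = atan 0.4 = 21.80°;  2α = 43.60°
edge 2: e_2 = (-1.44, -3.78);  n_2 = (-0.9345, +0.3560)
edge 4: e_4 = (+1.14, -0.09);  n_4 = (-0.0787, -0.9969)
∠(n_2, n_4) = 106.34°
δ = |180° − 106.34°| = 73.66°
73.66° > 2α = 43.60°  →  invalid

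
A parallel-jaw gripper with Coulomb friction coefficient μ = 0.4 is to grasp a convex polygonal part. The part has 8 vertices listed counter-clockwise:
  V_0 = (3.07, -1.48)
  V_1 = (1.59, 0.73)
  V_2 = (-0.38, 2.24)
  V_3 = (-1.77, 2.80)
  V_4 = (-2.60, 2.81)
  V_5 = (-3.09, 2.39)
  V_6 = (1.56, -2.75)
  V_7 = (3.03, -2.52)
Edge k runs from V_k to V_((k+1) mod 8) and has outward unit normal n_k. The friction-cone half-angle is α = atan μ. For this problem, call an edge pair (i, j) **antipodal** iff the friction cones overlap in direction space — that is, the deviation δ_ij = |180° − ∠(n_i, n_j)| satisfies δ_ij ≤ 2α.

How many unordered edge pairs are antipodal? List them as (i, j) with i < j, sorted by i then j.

count = 6; pairs: (0,5), (1,5), (2,5), (2,6), (3,6), (4,6)

α = atan 0.4 = 21.80°;  2α = 43.60°
n_0 = (+0.8309, +0.5564)
n_1 = (+0.6083, +0.7937)
n_2 = (+0.3737, +0.9276)
n_3 = (+0.0120, +0.9999)
n_4 = (-0.6508, +0.7593)
n_5 = (-0.7416, -0.6709)
n_6 = (+0.1546, -0.9880)
n_7 = (+0.9993, -0.0384)
  (0,1): δ = 161.28°  ·
  (0,2): δ = 145.75°  ·
  (0,3): δ = 124.50°  ·
  (0,4): δ = 83.21°  ·
  (0,5): δ = 8.33°  ✓
  (0,6): δ = 65.08°  ·
  (0,7): δ = 143.99°  ·
  (1,2): δ = 164.47°  ·
  (1,3): δ = 143.22°  ·
  (1,4): δ = 101.93°  ·
  (1,5): δ = 10.40°  ✓
  (1,6): δ = 46.36°  ·
  (1,7): δ = 125.27°  ·
  (2,3): δ = 158.75°  ·
  (2,4): δ = 117.46°  ·
  (2,5): δ = 25.92°  ✓
  (2,6): δ = 30.84°  ✓
  (2,7): δ = 109.74°  ·
  (3,4): δ = 138.71°  ·
  (3,5): δ = 47.18°  ·
  (3,6): δ = 9.58°  ✓
  (3,7): δ = 88.49°  ·
  (4,5): δ = 88.47°  ·
  (4,6): δ = 31.71°  ✓
  (4,7): δ = 47.20°  ·
  (5,6): δ = 123.24°  ·
  (5,7): δ = 44.34°  ·
  (6,7): δ = 101.10°  ·
antipodal pairs: 6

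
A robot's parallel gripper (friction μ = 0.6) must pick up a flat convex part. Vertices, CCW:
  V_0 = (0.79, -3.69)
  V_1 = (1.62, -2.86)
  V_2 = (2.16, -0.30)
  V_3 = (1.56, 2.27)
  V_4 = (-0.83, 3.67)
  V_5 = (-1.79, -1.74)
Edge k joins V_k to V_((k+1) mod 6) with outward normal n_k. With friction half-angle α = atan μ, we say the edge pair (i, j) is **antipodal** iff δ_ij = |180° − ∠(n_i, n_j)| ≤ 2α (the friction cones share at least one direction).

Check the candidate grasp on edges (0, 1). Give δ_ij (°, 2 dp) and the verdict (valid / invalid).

δ = 146.91°, invalid

α = atan 0.6 = 30.96°;  2α = 61.93°
edge 0: e_0 = (+0.83, +0.83);  n_0 = (+0.7071, -0.7071)
edge 1: e_1 = (+0.54, +2.56);  n_1 = (+0.9785, -0.2064)
∠(n_0, n_1) = 33.09°
δ = |180° − 33.09°| = 146.91°
146.91° > 2α = 61.93°  →  invalid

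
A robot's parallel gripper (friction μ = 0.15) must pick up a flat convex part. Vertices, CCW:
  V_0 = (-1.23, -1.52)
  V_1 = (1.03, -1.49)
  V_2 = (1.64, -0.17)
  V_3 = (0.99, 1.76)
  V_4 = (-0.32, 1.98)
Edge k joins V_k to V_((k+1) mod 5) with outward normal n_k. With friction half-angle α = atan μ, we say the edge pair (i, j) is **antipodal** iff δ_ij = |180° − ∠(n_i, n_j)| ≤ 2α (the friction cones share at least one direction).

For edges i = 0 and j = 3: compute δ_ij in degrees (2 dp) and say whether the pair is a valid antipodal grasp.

δ = 10.29°, valid

α = atan 0.15 = 8.53°;  2α = 17.06°
edge 0: e_0 = (+2.26, +0.03);  n_0 = (+0.0133, -0.9999)
edge 3: e_3 = (-1.31, +0.22);  n_3 = (+0.1656, +0.9862)
∠(n_0, n_3) = 169.71°
δ = |180° − 169.71°| = 10.29°
10.29° ≤ 2α = 17.06°  →  valid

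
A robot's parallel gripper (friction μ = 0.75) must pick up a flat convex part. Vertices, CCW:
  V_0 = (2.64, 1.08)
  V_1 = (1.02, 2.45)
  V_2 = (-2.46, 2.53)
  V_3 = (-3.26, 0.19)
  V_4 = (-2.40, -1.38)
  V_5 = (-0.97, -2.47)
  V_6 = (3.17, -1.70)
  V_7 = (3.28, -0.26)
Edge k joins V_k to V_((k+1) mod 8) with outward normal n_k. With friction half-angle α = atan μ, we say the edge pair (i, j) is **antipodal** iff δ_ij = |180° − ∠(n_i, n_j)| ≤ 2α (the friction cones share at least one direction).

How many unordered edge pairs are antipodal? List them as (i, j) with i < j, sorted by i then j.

α = atan 0.75 = 36.87°;  2α = 73.74°
n_0 = (+0.6457, +0.7636)
n_1 = (+0.0230, +0.9997)
n_2 = (-0.9462, +0.3235)
n_3 = (-0.8770, -0.4804)
n_4 = (-0.6062, -0.7953)
n_5 = (+0.1829, -0.9831)
n_6 = (+0.9971, -0.0762)
n_7 = (+0.9024, +0.4310)
  (0,1): δ = 141.10°  ·
  (0,2): δ = 68.65°  ✓
  (0,3): δ = 21.07°  ✓
  (0,4): δ = 2.90°  ✓
  (0,5): δ = 50.76°  ✓
  (0,6): δ = 125.85°  ·
  (0,7): δ = 155.75°  ·
  (1,2): δ = 107.56°  ·
  (1,3): δ = 59.97°  ✓
  (1,4): δ = 36.00°  ✓
  (1,5): δ = 11.85°  ✓
  (1,6): δ = 86.95°  ·
  (1,7): δ = 116.85°  ·
  (2,3): δ = 132.41°  ·
  (2,4): δ = 108.44°  ·
  (2,5): δ = 60.59°  ✓
  (2,6): δ = 14.51°  ✓
  (2,7): δ = 44.40°  ✓
  (3,4): δ = 156.03°  ·
  (3,5): δ = 108.18°  ·
  (3,6): δ = 33.08°  ✓
  (3,7): δ = 3.18°  ✓
  (4,5): δ = 132.15°  ·
  (4,6): δ = 57.05°  ✓
  (4,7): δ = 27.15°  ✓
  (5,6): δ = 104.90°  ·
  (5,7): δ = 75.01°  ·
  (6,7): δ = 150.10°  ·
antipodal pairs: 14

count = 14; pairs: (0,2), (0,3), (0,4), (0,5), (1,3), (1,4), (1,5), (2,5), (2,6), (2,7), (3,6), (3,7), (4,6), (4,7)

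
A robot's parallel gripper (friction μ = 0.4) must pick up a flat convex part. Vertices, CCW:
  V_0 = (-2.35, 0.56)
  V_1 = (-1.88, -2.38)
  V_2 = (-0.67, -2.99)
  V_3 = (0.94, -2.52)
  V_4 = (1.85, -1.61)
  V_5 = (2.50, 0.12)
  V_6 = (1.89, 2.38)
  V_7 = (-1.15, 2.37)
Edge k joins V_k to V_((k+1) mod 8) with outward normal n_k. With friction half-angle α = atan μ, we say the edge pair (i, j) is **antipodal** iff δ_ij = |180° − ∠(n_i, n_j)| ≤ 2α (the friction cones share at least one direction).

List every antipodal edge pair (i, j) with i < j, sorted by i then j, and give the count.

α = atan 0.4 = 21.80°;  2α = 43.60°
n_0 = (-0.9875, -0.1579)
n_1 = (-0.4502, -0.8929)
n_2 = (+0.2802, -0.9599)
n_3 = (+0.7071, -0.7071)
n_4 = (+0.9361, -0.3517)
n_5 = (+0.9655, +0.2606)
n_6 = (-0.0033, +1.0000)
n_7 = (-0.8335, +0.5526)
  (0,1): δ = 125.84°  ·
  (0,2): δ = 82.81°  ·
  (0,3): δ = 54.08°  ·
  (0,4): δ = 29.68°  ✓
  (0,5): δ = 6.02°  ✓
  (0,6): δ = 81.11°  ·
  (0,7): δ = 137.37°  ·
  (1,2): δ = 136.97°  ·
  (1,3): δ = 108.25°  ·
  (1,4): δ = 83.84°  ·
  (1,5): δ = 48.14°  ·
  (1,6): δ = 26.94°  ✓
  (1,7): δ = 83.21°  ·
  (2,3): δ = 151.27°  ·
  (2,4): δ = 126.87°  ·
  (2,5): δ = 91.17°  ·
  (2,6): δ = 16.09°  ✓
  (2,7): δ = 40.18°  ✓
  (3,4): δ = 155.59°  ·
  (3,5): δ = 119.90°  ·
  (3,6): δ = 44.81°  ·
  (3,7): δ = 11.46°  ✓
  (4,5): δ = 144.30°  ·
  (4,6): δ = 69.22°  ·
  (4,7): δ = 12.95°  ✓
  (5,6): δ = 104.92°  ·
  (5,7): δ = 48.65°  ·
  (6,7): δ = 123.73°  ·
antipodal pairs: 7

count = 7; pairs: (0,4), (0,5), (1,6), (2,6), (2,7), (3,7), (4,7)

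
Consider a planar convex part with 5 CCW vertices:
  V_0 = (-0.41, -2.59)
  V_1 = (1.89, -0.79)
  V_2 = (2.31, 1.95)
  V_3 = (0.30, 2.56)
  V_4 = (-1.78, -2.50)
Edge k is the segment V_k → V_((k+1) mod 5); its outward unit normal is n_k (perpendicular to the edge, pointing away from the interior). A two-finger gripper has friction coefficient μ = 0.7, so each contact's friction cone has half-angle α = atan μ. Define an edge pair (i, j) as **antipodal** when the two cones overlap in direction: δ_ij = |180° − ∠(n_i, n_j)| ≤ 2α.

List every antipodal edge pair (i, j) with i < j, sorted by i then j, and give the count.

count = 4; pairs: (0,2), (0,3), (1,3), (2,4)

α = atan 0.7 = 34.99°;  2α = 69.98°
n_0 = (+0.6163, -0.7875)
n_1 = (+0.9885, -0.1515)
n_2 = (+0.2904, +0.9569)
n_3 = (-0.9249, +0.3802)
n_4 = (-0.0656, -0.9978)
  (0,1): δ = 136.76°  ·
  (0,2): δ = 54.93°  ✓
  (0,3): δ = 29.61°  ✓
  (0,4): δ = 138.19°  ·
  (1,2): δ = 98.17°  ·
  (1,3): δ = 13.63°  ✓
  (1,4): δ = 94.96°  ·
  (2,3): δ = 95.46°  ·
  (2,4): δ = 13.12°  ✓
  (3,4): δ = 71.41°  ·
antipodal pairs: 4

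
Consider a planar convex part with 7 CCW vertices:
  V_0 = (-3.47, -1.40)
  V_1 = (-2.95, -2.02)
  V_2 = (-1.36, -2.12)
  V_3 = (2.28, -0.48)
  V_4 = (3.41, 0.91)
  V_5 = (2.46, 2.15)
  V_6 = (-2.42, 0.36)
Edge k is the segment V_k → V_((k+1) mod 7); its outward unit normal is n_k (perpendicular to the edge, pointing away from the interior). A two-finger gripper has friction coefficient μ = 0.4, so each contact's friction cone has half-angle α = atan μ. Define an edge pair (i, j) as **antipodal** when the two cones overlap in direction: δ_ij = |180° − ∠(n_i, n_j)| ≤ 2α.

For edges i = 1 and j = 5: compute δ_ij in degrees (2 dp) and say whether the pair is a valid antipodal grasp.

δ = 23.74°, valid

α = atan 0.4 = 21.80°;  2α = 43.60°
edge 1: e_1 = (+1.59, -0.10);  n_1 = (-0.0628, -0.9980)
edge 5: e_5 = (-4.88, -1.79);  n_5 = (-0.3444, +0.9388)
∠(n_1, n_5) = 156.26°
δ = |180° − 156.26°| = 23.74°
23.74° ≤ 2α = 43.60°  →  valid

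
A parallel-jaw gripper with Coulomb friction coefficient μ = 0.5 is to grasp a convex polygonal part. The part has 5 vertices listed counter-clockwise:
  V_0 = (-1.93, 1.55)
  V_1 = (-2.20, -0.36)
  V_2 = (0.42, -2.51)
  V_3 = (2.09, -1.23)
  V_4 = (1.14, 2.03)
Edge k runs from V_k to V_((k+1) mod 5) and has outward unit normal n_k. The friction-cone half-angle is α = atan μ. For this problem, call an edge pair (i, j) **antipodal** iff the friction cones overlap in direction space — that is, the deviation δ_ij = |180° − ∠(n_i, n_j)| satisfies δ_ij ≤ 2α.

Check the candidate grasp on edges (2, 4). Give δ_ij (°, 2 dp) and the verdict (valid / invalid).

α = atan 0.5 = 26.57°;  2α = 53.13°
edge 2: e_2 = (+1.67, +1.28);  n_2 = (+0.6083, -0.7937)
edge 4: e_4 = (-3.07, -0.48);  n_4 = (-0.1545, +0.9880)
∠(n_2, n_4) = 151.42°
δ = |180° − 151.42°| = 28.58°
28.58° ≤ 2α = 53.13°  →  valid

δ = 28.58°, valid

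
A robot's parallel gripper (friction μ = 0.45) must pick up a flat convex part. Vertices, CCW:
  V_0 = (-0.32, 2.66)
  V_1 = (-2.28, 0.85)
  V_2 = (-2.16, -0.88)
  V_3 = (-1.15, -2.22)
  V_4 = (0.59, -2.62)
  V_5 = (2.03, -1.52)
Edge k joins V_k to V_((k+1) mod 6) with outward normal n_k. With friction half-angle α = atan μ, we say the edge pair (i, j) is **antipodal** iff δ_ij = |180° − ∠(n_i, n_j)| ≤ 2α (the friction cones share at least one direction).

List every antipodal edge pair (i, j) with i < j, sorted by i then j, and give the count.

α = atan 0.45 = 24.23°;  2α = 48.46°
n_0 = (-0.6784, +0.7347)
n_1 = (-0.9976, -0.0692)
n_2 = (-0.7986, -0.6019)
n_3 = (-0.2240, -0.9746)
n_4 = (+0.6070, -0.7947)
n_5 = (+0.8717, +0.4901)
  (0,1): δ = 128.75°  ·
  (0,2): δ = 95.72°  ·
  (0,3): δ = 55.67°  ·
  (0,4): δ = 5.35°  ✓
  (0,5): δ = 76.62°  ·
  (1,2): δ = 146.96°  ·
  (1,3): δ = 106.91°  ·
  (1,4): δ = 56.59°  ·
  (1,5): δ = 25.38°  ✓
  (2,3): δ = 139.95°  ·
  (2,4): δ = 89.63°  ·
  (2,5): δ = 7.66°  ✓
  (3,4): δ = 129.68°  ·
  (3,5): δ = 47.71°  ✓
  (4,5): δ = 98.03°  ·
antipodal pairs: 4

count = 4; pairs: (0,4), (1,5), (2,5), (3,5)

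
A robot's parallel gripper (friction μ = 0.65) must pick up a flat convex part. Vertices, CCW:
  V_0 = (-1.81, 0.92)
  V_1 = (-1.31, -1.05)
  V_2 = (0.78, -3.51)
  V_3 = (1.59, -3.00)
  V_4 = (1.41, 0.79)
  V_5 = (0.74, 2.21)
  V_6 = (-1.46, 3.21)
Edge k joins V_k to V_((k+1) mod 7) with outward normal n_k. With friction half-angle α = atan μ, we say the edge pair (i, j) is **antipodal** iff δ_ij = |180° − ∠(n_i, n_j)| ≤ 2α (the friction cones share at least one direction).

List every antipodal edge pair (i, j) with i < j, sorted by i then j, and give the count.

count = 10; pairs: (0,3), (0,4), (0,5), (1,3), (1,4), (1,5), (2,5), (2,6), (3,6), (4,6)

α = atan 0.65 = 33.02°;  2α = 66.05°
n_0 = (-0.9693, -0.2460)
n_1 = (-0.7621, -0.6475)
n_2 = (+0.5328, -0.8462)
n_3 = (+0.9989, +0.0474)
n_4 = (+0.9044, +0.4267)
n_5 = (+0.4138, +0.9104)
n_6 = (-0.9885, +0.1511)
  (0,1): δ = 153.89°  ·
  (0,2): δ = 72.05°  ·
  (0,3): δ = 11.52°  ✓
  (0,4): δ = 11.02°  ✓
  (0,5): δ = 51.31°  ✓
  (0,6): δ = 157.07°  ·
  (1,2): δ = 98.16°  ·
  (1,3): δ = 37.63°  ✓
  (1,4): δ = 15.09°  ✓
  (1,5): δ = 25.21°  ✓
  (1,6): δ = 130.96°  ·
  (2,3): δ = 119.48°  ·
  (2,4): δ = 96.94°  ·
  (2,5): δ = 56.64°  ✓
  (2,6): δ = 49.11°  ✓
  (3,4): δ = 157.46°  ·
  (3,5): δ = 117.16°  ·
  (3,6): δ = 11.41°  ✓
  (4,5): δ = 139.70°  ·
  (4,6): δ = 33.95°  ✓
  (5,6): δ = 74.25°  ·
antipodal pairs: 10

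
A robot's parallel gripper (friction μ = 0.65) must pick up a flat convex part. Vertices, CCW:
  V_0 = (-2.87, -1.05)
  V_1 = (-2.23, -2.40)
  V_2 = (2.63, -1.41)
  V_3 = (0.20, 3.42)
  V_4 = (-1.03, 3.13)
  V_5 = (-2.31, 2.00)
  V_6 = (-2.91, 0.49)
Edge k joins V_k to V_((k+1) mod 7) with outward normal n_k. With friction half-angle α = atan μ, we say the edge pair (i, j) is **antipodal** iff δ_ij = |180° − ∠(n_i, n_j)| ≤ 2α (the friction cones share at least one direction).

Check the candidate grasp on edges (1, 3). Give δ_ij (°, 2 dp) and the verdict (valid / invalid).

δ = 1.75°, valid

α = atan 0.65 = 33.02°;  2α = 66.05°
edge 1: e_1 = (+4.86, +0.99);  n_1 = (+0.1996, -0.9799)
edge 3: e_3 = (-1.23, -0.29);  n_3 = (-0.2295, +0.9733)
∠(n_1, n_3) = 178.25°
δ = |180° − 178.25°| = 1.75°
1.75° ≤ 2α = 66.05°  →  valid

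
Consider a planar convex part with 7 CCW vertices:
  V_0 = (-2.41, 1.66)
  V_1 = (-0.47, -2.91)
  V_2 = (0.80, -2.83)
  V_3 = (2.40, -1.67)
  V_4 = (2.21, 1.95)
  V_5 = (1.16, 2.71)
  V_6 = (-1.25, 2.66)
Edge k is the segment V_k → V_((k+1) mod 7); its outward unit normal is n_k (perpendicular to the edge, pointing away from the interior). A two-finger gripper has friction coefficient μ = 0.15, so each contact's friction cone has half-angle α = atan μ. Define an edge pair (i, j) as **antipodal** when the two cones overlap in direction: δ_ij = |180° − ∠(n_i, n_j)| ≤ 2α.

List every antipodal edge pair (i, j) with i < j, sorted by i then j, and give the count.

α = atan 0.15 = 8.53°;  2α = 17.06°
n_0 = (-0.9205, -0.3908)
n_1 = (+0.0629, -0.9980)
n_2 = (+0.5870, -0.8096)
n_3 = (+0.9986, +0.0524)
n_4 = (+0.5863, +0.8101)
n_5 = (-0.0207, +0.9998)
n_6 = (-0.6529, +0.7574)
  (0,1): δ = 109.40°  ·
  (0,2): δ = 77.06°  ·
  (0,3): δ = 20.00°  ·
  (0,4): δ = 31.10°  ·
  (0,5): δ = 68.19°  ·
  (0,6): δ = 107.76°  ·
  (1,2): δ = 147.66°  ·
  (1,3): δ = 90.60°  ·
  (1,4): δ = 39.50°  ·
  (1,5): δ = 2.42°  ✓
  (1,6): δ = 37.16°  ·
  (2,3): δ = 122.94°  ·
  (2,4): δ = 71.84°  ·
  (2,5): δ = 34.75°  ·
  (2,6): δ = 4.82°  ✓
  (3,4): δ = 128.90°  ·
  (3,5): δ = 91.82°  ·
  (3,6): δ = 52.24°  ·
  (4,5): δ = 142.91°  ·
  (4,6): δ = 103.34°  ·
  (5,6): δ = 140.42°  ·
antipodal pairs: 2

count = 2; pairs: (1,5), (2,6)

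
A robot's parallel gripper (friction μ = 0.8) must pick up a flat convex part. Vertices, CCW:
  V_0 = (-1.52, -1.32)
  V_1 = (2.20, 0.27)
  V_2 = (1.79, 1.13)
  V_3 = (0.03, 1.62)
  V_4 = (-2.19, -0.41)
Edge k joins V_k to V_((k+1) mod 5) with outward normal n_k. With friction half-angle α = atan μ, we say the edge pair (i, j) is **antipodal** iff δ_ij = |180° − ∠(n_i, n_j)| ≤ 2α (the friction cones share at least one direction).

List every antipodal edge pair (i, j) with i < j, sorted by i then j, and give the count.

count = 5; pairs: (0,2), (0,3), (1,3), (1,4), (2,4)

α = atan 0.8 = 38.66°;  2α = 77.32°
n_0 = (+0.3930, -0.9195)
n_1 = (+0.9027, +0.4303)
n_2 = (+0.2682, +0.9634)
n_3 = (-0.6748, +0.7380)
n_4 = (-0.8053, -0.5929)
  (0,1): δ = 87.65°  ·
  (0,2): δ = 38.70°  ✓
  (0,3): δ = 19.30°  ✓
  (0,4): δ = 103.22°  ·
  (1,2): δ = 131.05°  ·
  (1,3): δ = 73.05°  ✓
  (1,4): δ = 10.87°  ✓
  (2,3): δ = 122.00°  ·
  (2,4): δ = 38.08°  ✓
  (3,4): δ = 96.08°  ·
antipodal pairs: 5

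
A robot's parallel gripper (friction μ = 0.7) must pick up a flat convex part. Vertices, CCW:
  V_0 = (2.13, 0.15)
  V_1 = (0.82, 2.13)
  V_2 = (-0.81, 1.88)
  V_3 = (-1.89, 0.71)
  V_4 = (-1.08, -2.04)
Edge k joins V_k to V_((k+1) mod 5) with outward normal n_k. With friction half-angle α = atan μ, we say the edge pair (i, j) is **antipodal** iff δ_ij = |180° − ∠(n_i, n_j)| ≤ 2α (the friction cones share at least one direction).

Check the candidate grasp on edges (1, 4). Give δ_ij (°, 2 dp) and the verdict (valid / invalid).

δ = 25.58°, valid

α = atan 0.7 = 34.99°;  2α = 69.98°
edge 1: e_1 = (-1.63, -0.25);  n_1 = (-0.1516, +0.9884)
edge 4: e_4 = (+3.21, +2.19);  n_4 = (+0.5636, -0.8261)
∠(n_1, n_4) = 154.42°
δ = |180° − 154.42°| = 25.58°
25.58° ≤ 2α = 69.98°  →  valid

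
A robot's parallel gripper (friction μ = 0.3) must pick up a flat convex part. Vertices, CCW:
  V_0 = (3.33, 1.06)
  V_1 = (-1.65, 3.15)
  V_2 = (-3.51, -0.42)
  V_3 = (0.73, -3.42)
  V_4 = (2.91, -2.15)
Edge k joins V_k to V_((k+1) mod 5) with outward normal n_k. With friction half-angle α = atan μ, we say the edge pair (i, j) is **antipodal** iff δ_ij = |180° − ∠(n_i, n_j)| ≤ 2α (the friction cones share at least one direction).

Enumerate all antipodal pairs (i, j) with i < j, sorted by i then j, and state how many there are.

count = 3; pairs: (0,2), (1,3), (1,4)

α = atan 0.3 = 16.70°;  2α = 33.40°
n_0 = (+0.3870, +0.9221)
n_1 = (-0.8869, +0.4621)
n_2 = (-0.5776, -0.8163)
n_3 = (+0.5034, -0.8641)
n_4 = (+0.9915, -0.1297)
  (0,1): δ = 94.75°  ·
  (0,2): δ = 12.51°  ✓
  (0,3): δ = 52.99°  ·
  (0,4): δ = 105.31°  ·
  (1,2): δ = 97.76°  ·
  (1,3): δ = 32.26°  ✓
  (1,4): δ = 20.07°  ✓
  (2,3): δ = 114.50°  ·
  (2,4): δ = 62.17°  ·
  (3,4): δ = 127.68°  ·
antipodal pairs: 3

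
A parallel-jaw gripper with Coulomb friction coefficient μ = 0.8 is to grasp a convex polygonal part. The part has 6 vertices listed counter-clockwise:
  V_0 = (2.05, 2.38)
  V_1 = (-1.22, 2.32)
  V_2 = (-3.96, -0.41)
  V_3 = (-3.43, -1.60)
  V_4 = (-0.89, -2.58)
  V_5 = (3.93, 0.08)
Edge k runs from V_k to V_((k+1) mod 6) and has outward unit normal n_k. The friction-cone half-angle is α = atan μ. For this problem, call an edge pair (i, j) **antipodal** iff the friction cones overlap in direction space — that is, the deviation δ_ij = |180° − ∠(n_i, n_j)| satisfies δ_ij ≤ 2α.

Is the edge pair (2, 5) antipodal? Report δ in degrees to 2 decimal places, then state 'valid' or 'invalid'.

δ = 15.26°, valid

α = atan 0.8 = 38.66°;  2α = 77.32°
edge 2: e_2 = (+0.53, -1.19);  n_2 = (-0.9135, -0.4069)
edge 5: e_5 = (-1.88, +2.30);  n_5 = (+0.7743, +0.6329)
∠(n_2, n_5) = 164.74°
δ = |180° − 164.74°| = 15.26°
15.26° ≤ 2α = 77.32°  →  valid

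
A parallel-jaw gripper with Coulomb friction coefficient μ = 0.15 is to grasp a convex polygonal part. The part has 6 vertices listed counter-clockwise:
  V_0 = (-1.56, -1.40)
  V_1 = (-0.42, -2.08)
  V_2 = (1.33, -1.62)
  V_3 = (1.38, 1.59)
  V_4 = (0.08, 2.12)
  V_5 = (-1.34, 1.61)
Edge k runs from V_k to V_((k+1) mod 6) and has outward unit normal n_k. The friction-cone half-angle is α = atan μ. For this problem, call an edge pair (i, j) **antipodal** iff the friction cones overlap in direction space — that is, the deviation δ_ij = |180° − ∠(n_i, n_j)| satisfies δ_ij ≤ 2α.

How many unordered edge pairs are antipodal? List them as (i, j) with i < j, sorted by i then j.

count = 3; pairs: (0,3), (1,4), (2,5)

α = atan 0.15 = 8.53°;  2α = 17.06°
n_0 = (-0.5123, -0.8588)
n_1 = (+0.2542, -0.9671)
n_2 = (+0.9999, -0.0156)
n_3 = (+0.3775, +0.9260)
n_4 = (-0.3380, +0.9411)
n_5 = (-0.9973, +0.0729)
  (0,1): δ = 134.46°  ·
  (0,2): δ = 60.08°  ·
  (0,3): δ = 8.64°  ✓
  (0,4): δ = 50.57°  ·
  (0,5): δ = 116.64°  ·
  (1,2): δ = 105.62°  ·
  (1,3): δ = 36.91°  ·
  (1,4): δ = 5.03°  ✓
  (1,5): δ = 71.09°  ·
  (2,3): δ = 111.29°  ·
  (2,4): δ = 69.35°  ·
  (2,5): δ = 3.29°  ✓
  (3,4): δ = 138.06°  ·
  (3,5): δ = 72.00°  ·
  (4,5): δ = 113.94°  ·
antipodal pairs: 3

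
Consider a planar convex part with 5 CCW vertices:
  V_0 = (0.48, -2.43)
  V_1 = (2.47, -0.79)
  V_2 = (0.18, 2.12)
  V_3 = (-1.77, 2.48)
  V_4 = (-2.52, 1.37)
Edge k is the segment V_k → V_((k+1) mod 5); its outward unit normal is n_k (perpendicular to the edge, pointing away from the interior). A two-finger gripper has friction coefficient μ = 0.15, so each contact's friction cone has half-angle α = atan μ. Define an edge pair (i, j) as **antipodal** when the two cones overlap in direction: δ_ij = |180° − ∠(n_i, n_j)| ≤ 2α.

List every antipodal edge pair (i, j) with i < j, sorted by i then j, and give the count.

α = atan 0.15 = 8.53°;  2α = 17.06°
n_0 = (+0.6360, -0.7717)
n_1 = (+0.7858, +0.6184)
n_2 = (+0.1815, +0.9834)
n_3 = (-0.8286, +0.5599)
n_4 = (-0.7849, -0.6196)
  (0,1): δ = 91.29°  ·
  (0,2): δ = 49.95°  ·
  (0,3): δ = 16.46°  ✓
  (0,4): δ = 88.80°  ·
  (1,2): δ = 138.66°  ·
  (1,3): δ = 72.25°  ·
  (1,4): δ = 0.09°  ✓
  (2,3): δ = 113.59°  ·
  (2,4): δ = 41.25°  ·
  (3,4): δ = 107.66°  ·
antipodal pairs: 2

count = 2; pairs: (0,3), (1,4)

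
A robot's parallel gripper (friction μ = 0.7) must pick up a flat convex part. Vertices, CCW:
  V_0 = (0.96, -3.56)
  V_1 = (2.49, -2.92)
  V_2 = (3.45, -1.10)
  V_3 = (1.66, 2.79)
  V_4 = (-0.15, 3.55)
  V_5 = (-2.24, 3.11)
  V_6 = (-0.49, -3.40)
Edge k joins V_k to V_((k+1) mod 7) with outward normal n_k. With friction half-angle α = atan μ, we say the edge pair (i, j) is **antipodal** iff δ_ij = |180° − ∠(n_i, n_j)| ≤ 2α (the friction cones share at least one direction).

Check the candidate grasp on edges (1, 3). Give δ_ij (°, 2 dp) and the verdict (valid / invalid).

δ = 84.97°, invalid

α = atan 0.7 = 34.99°;  2α = 69.98°
edge 1: e_1 = (+0.96, +1.82);  n_1 = (+0.8845, -0.4665)
edge 3: e_3 = (-1.81, +0.76);  n_3 = (+0.3871, +0.9220)
∠(n_1, n_3) = 95.03°
δ = |180° − 95.03°| = 84.97°
84.97° > 2α = 69.98°  →  invalid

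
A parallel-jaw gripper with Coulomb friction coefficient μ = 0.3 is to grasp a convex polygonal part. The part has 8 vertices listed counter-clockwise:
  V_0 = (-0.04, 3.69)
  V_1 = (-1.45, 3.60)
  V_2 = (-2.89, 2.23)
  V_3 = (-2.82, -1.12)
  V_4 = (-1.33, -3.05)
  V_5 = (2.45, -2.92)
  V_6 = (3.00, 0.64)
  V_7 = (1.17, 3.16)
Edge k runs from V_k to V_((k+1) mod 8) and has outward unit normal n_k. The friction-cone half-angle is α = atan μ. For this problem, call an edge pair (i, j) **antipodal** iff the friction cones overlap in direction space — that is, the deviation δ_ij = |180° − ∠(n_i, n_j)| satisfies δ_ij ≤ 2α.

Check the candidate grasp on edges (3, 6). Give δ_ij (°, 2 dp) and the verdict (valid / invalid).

δ = 1.68°, valid

α = atan 0.3 = 16.70°;  2α = 33.40°
edge 3: e_3 = (+1.49, -1.93);  n_3 = (-0.7916, -0.6111)
edge 6: e_6 = (-1.83, +2.52);  n_6 = (+0.8092, +0.5876)
∠(n_3, n_6) = 178.32°
δ = |180° − 178.32°| = 1.68°
1.68° ≤ 2α = 33.40°  →  valid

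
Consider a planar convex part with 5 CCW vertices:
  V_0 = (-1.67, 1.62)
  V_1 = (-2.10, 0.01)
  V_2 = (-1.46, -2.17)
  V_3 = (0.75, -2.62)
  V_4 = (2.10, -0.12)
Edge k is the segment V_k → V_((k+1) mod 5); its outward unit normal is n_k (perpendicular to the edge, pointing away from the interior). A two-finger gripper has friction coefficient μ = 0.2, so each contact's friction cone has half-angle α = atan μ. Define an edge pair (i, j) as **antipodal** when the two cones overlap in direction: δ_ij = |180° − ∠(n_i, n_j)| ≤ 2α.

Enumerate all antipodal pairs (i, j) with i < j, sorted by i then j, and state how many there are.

α = atan 0.2 = 11.31°;  2α = 22.62°
n_0 = (-0.9661, +0.2580)
n_1 = (-0.9595, -0.2817)
n_2 = (-0.1995, -0.9799)
n_3 = (+0.8799, -0.4751)
n_4 = (+0.4191, +0.9080)
  (0,1): δ = 148.69°  ·
  (0,2): δ = 86.56°  ·
  (0,3): δ = 13.42°  ✓
  (0,4): δ = 80.18°  ·
  (1,2): δ = 117.87°  ·
  (1,3): δ = 44.73°  ·
  (1,4): δ = 48.86°  ·
  (2,3): δ = 106.86°  ·
  (2,4): δ = 13.27°  ✓
  (3,4): δ = 86.41°  ·
antipodal pairs: 2

count = 2; pairs: (0,3), (2,4)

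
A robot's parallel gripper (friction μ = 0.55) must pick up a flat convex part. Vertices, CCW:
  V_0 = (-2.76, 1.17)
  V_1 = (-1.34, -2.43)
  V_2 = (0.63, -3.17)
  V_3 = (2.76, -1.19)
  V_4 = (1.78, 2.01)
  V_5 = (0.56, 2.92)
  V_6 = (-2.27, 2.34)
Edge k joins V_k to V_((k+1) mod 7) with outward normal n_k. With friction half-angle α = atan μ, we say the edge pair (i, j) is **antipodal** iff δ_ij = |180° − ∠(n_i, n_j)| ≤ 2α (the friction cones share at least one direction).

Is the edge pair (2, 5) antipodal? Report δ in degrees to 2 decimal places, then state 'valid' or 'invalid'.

α = atan 0.55 = 28.81°;  2α = 57.62°
edge 2: e_2 = (+2.13, +1.98);  n_2 = (+0.6808, -0.7324)
edge 5: e_5 = (-2.83, -0.58);  n_5 = (-0.2008, +0.9796)
∠(n_2, n_5) = 148.67°
δ = |180° − 148.67°| = 31.33°
31.33° ≤ 2α = 57.62°  →  valid

δ = 31.33°, valid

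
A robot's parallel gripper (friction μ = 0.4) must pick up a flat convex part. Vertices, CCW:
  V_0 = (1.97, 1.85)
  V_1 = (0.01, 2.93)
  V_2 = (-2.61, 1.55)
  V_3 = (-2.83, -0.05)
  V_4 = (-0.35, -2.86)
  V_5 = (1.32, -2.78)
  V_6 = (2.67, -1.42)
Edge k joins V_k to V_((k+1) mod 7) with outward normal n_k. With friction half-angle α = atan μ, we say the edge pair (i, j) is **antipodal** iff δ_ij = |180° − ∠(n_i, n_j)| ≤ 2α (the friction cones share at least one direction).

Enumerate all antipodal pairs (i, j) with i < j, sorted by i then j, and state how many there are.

α = atan 0.4 = 21.80°;  2α = 43.60°
n_0 = (+0.4826, +0.8758)
n_1 = (-0.4660, +0.8848)
n_2 = (-0.9907, +0.1362)
n_3 = (-0.7498, -0.6617)
n_4 = (+0.0478, -0.9989)
n_5 = (+0.7097, -0.7045)
n_6 = (+0.9778, +0.2093)
  (0,1): δ = 123.37°  ·
  (0,2): δ = 68.97°  ·
  (0,3): δ = 19.71°  ✓
  (0,4): δ = 31.60°  ✓
  (0,5): δ = 74.07°  ·
  (0,6): δ = 130.94°  ·
  (1,2): δ = 125.61°  ·
  (1,3): δ = 76.35°  ·
  (1,4): δ = 25.03°  ✓
  (1,5): δ = 17.43°  ✓
  (1,6): δ = 74.31°  ·
  (2,3): δ = 130.74°  ·
  (2,4): δ = 79.43°  ·
  (2,5): δ = 36.96°  ✓
  (2,6): δ = 19.91°  ✓
  (3,4): δ = 128.69°  ·
  (3,5): δ = 86.22°  ·
  (3,6): δ = 29.35°  ✓
  (4,5): δ = 137.53°  ·
  (4,6): δ = 80.66°  ·
  (5,6): δ = 123.13°  ·
antipodal pairs: 7

count = 7; pairs: (0,3), (0,4), (1,4), (1,5), (2,5), (2,6), (3,6)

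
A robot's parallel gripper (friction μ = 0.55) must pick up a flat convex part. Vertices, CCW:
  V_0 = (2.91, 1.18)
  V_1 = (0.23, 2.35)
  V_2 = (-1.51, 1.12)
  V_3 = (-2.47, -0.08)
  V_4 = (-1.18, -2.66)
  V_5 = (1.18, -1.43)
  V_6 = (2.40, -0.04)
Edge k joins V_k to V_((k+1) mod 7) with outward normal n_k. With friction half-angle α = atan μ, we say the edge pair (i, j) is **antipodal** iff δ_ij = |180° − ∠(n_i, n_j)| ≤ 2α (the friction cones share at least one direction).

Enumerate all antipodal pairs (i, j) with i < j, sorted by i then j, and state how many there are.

count = 9; pairs: (0,3), (0,4), (1,4), (1,5), (1,6), (2,4), (2,5), (2,6), (3,6)

α = atan 0.55 = 28.81°;  2α = 57.62°
n_0 = (+0.4001, +0.9165)
n_1 = (-0.5772, +0.8166)
n_2 = (-0.7809, +0.6247)
n_3 = (-0.8944, -0.4472)
n_4 = (+0.4622, -0.8868)
n_5 = (+0.7516, -0.6597)
n_6 = (+0.9226, -0.3857)
  (0,1): δ = 121.16°  ·
  (0,2): δ = 105.08°  ·
  (0,3): δ = 39.85°  ✓
  (0,4): δ = 51.11°  ✓
  (0,5): δ = 72.31°  ·
  (0,6): δ = 90.90°  ·
  (1,2): δ = 163.92°  ·
  (1,3): δ = 98.69°  ·
  (1,4): δ = 7.73°  ✓
  (1,5): δ = 13.47°  ✓
  (1,6): δ = 32.06°  ✓
  (2,3): δ = 114.78°  ·
  (2,4): δ = 23.81°  ✓
  (2,5): δ = 2.61°  ✓
  (2,6): δ = 15.97°  ✓
  (3,4): δ = 89.04°  ·
  (3,5): δ = 67.84°  ·
  (3,6): δ = 49.25°  ✓
  (4,5): δ = 158.80°  ·
  (4,6): δ = 140.21°  ·
  (5,6): δ = 161.41°  ·
antipodal pairs: 9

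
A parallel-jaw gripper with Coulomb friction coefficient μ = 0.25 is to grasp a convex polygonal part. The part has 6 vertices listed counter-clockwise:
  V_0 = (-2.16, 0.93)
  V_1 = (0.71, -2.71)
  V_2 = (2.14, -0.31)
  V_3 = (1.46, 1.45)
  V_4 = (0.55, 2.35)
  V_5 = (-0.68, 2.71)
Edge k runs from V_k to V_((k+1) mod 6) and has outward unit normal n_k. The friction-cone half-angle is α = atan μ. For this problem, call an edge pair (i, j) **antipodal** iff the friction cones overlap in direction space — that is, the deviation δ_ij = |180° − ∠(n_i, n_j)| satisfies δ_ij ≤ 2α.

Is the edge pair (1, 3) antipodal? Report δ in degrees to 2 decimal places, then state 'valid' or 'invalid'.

α = atan 0.25 = 14.04°;  2α = 28.07°
edge 1: e_1 = (+1.43, +2.40);  n_1 = (+0.8591, -0.5119)
edge 3: e_3 = (-0.91, +0.90);  n_3 = (+0.7032, +0.7110)
∠(n_1, n_3) = 76.10°
δ = |180° − 76.10°| = 103.90°
103.90° > 2α = 28.07°  →  invalid

δ = 103.90°, invalid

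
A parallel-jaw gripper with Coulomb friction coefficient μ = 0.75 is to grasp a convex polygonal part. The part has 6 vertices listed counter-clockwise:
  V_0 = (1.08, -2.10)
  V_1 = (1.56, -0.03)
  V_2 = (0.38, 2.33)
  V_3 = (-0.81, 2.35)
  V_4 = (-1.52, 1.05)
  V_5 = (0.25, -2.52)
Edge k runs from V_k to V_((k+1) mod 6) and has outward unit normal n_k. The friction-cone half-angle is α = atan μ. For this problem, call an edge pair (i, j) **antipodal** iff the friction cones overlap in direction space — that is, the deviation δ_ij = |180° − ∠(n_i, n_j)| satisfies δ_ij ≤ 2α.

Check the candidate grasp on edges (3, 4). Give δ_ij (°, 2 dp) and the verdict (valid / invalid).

δ = 124.99°, invalid

α = atan 0.75 = 36.87°;  2α = 73.74°
edge 3: e_3 = (-0.71, -1.30);  n_3 = (-0.8776, +0.4793)
edge 4: e_4 = (+1.77, -3.57);  n_4 = (-0.8959, -0.4442)
∠(n_3, n_4) = 55.01°
δ = |180° − 55.01°| = 124.99°
124.99° > 2α = 73.74°  →  invalid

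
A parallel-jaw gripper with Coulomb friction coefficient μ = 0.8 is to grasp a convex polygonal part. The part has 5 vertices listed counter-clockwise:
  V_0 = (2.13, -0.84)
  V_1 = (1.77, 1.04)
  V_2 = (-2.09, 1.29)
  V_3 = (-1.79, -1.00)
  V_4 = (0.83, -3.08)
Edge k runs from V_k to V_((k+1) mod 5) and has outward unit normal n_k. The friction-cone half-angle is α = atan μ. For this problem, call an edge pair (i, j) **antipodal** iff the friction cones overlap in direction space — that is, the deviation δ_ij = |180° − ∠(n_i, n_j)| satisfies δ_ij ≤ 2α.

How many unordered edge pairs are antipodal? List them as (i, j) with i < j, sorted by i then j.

α = atan 0.8 = 38.66°;  2α = 77.32°
n_0 = (+0.9822, +0.1881)
n_1 = (+0.0646, +0.9979)
n_2 = (-0.9915, -0.1299)
n_3 = (-0.6218, -0.7832)
n_4 = (+0.8649, -0.5019)
  (0,1): δ = 104.55°  ·
  (0,2): δ = 3.38°  ✓
  (0,3): δ = 40.71°  ✓
  (0,4): δ = 139.03°  ·
  (1,2): δ = 78.83°  ·
  (1,3): δ = 34.74°  ✓
  (1,4): δ = 63.58°  ✓
  (2,3): δ = 135.91°  ·
  (2,4): δ = 37.59°  ✓
  (3,4): δ = 81.68°  ·
antipodal pairs: 5

count = 5; pairs: (0,2), (0,3), (1,3), (1,4), (2,4)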